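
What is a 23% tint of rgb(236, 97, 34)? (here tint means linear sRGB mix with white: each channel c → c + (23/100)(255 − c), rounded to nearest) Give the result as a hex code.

Per channel, c → c + 0.23(255 − c):
  R: 236 + 4.37 = 240.37 → 240
  G: 97 + 0.23×(255−97) = 97 + 36.34 = 133.34 → 133
  B: 34 + 50.83 = 84.83 → 85
rgb(240, 133, 85) = #F08555.

#F08555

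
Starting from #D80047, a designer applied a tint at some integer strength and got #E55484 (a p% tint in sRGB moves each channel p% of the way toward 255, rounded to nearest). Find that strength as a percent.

33%

#D80047 is rgb(216, 0, 71); #E55484 is rgb(229, 84, 132).
On the G channel (widest range): 84 ≈ 0 + (p/100)(255 − 0), so p ≈ 100×(84 − 0)/(255 − 0) = 8400/255 = 32.94.
p = 33 reproduces all three channels after rounding.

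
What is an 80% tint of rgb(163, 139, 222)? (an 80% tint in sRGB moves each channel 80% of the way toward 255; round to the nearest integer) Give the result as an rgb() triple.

rgb(237, 232, 248)

Per channel, c → c + 0.8(255 − c):
  R: 163 + 73.6 = 236.6 → 237
  G: 139 + 92.8 = 231.8 → 232
  B: 222 + 0.8×(255−222) = 222 + 26.4 = 248.4 → 248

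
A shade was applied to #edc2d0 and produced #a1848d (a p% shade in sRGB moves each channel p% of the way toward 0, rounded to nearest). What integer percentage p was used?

32%

#edc2d0 is rgb(237, 194, 208); #a1848d is rgb(161, 132, 141).
On the R channel (widest range): 161 ≈ 237 + (p/100)(0 − 237), so p ≈ 100×(161 − 237)/(0 − 237) = -7600/-237 = 32.07.
p = 32 reproduces all three channels after rounding.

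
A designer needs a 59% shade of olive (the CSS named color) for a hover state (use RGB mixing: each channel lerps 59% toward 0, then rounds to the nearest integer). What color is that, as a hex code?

#343400

CSS olive is rgb(128, 128, 0).
Lerp each channel 59% toward 0:
  R: 128 − 75.52 = 52.48 → 52
  G: 128 − 75.52 = 52.48 → 52
  B: 0 + 0.59×(0−0) = 0 + 0 = 0 → 0
rgb(52, 52, 0) = #343400.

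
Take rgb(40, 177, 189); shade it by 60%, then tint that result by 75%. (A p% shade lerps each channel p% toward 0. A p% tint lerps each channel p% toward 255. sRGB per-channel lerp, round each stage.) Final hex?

Per channel, c → c + 0.6(0 − c):
  R: 40 − 24 = 16 → 16
  G: 177 − 106.2 = 70.8 → 71
  B: 189 + 0.6×(0−189) = 189 − 113.4 = 75.6 → 76
After the shade: rgb(16, 71, 76) = #10474c.
A 75% tint moves each channel 75% toward 255:
  R: 16 + 0.75×(255−16) = 16 + 179.25 = 195.25 → 195
  G: 71 + 0.75×(255−71) = 71 + 138 = 209 → 209
  B: 76 + 0.75×(255−76) = 76 + 134.25 = 210.25 → 210
rgb(195, 209, 210) = #c3d1d2.

#c3d1d2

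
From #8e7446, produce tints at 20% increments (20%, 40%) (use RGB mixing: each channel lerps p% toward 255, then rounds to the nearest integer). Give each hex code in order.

#a5906b, #bbac90

#8e7446 is rgb(142, 116, 70).
20%: (142 + 22.6 = 164.6→165, 116 + 27.8 = 143.8→144, 70 + 37 = 107→107) → #a5906b
40%: (142 + 45.2 = 187.2→187, 116 + 55.6 = 171.6→172, 70 + 74 = 144→144) → #bbac90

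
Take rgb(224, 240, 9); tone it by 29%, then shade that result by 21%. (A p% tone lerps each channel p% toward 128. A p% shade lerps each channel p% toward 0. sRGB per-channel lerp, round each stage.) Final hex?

#9ba423

A 29% tone moves each channel 29% toward 128:
  R: 224 + 0.29×(128−224) = 224 − 27.84 = 196.16 → 196
  G: 240 + 0.29×(128−240) = 240 − 32.48 = 207.52 → 208
  B: 9 + 0.29×(128−9) = 9 + 34.51 = 43.51 → 44
After the tone: rgb(196, 208, 44) = #c4d02c.
Lerp each channel 21% toward 0:
  R: 196 + 0.21×(0−196) = 196 − 41.16 = 154.84 → 155
  G: 208 − 43.68 = 164.32 → 164
  B: 44 + 0.21×(0−44) = 44 − 9.24 = 34.76 → 35
rgb(155, 164, 35) = #9ba423.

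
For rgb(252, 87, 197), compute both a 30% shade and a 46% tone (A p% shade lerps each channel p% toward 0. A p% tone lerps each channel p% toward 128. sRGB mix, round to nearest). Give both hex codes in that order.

#B03D8A, #C36AA5

30% shade:
  R: 252 − 75.6 = 176.4 → 176
  G: 87 + 0.3×(0−87) = 87 − 26.1 = 60.9 → 61
  B: 197 − 59.1 = 137.9 → 138
  → #B03D8A
46% tone:
  R: 252 + 0.46×(128−252) = 252 − 57.04 = 194.96 → 195
  G: 87 + 0.46×(128−87) = 87 + 18.86 = 105.86 → 106
  B: 197 − 31.74 = 165.26 → 165
  → #C36AA5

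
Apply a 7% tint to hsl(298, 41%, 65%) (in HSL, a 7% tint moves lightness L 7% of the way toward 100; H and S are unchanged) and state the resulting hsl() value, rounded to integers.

hsl(298, 41%, 67%)

L moves 7% from 65 toward 100: 65 + 2.45 = 67.45 → 67.
H and S are unchanged.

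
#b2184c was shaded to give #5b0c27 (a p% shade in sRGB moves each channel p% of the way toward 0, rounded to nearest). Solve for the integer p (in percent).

49%

#b2184c is rgb(178, 24, 76); #5b0c27 is rgb(91, 12, 39).
On the R channel (widest range): 91 ≈ 178 + (p/100)(0 − 178), so p ≈ 100×(91 − 178)/(0 − 178) = -8700/-178 = 48.88.
p = 49 reproduces all three channels after rounding.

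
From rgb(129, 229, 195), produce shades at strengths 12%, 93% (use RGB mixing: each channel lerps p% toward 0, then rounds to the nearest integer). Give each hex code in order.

#72caac, #09100e

12%: (129 − 15.48 = 113.52→114, 229 − 27.48 = 201.52→202, 195 − 23.4 = 171.6→172) → #72caac
93%: (129 − 119.97 = 9.03→9, 229 − 212.97 = 16.03→16, 195 − 181.35 = 13.65→14) → #09100e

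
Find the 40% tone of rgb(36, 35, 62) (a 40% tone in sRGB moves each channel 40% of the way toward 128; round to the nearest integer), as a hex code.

A 40% tone moves each channel 40% toward 128:
  R: 36 + 36.8 = 72.8 → 73
  G: 35 + 0.4×(128−35) = 35 + 37.2 = 72.2 → 72
  B: 62 + 0.4×(128−62) = 62 + 26.4 = 88.4 → 88
rgb(73, 72, 88) = #494858.

#494858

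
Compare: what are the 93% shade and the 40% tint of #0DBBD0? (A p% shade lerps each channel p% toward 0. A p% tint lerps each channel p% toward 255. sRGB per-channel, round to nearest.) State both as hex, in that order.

#0DBBD0 is rgb(13, 187, 208).
93% shade:
  R: 13 − 12.09 = 0.91 → 1
  G: 187 − 173.91 = 13.09 → 13
  B: 208 − 193.44 = 14.56 → 15
  → #010D0F
40% tint:
  R: 13 + 0.4×(255−13) = 13 + 96.8 = 109.8 → 110
  G: 187 + 27.2 = 214.2 → 214
  B: 208 + 0.4×(255−208) = 208 + 18.8 = 226.8 → 227
  → #6ED6E3

#010D0F, #6ED6E3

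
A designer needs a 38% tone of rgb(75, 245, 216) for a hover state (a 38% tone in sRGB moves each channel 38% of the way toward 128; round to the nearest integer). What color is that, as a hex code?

Lerp each channel 38% toward 128:
  R: 75 + 0.38×(128−75) = 75 + 20.14 = 95.14 → 95
  G: 245 + 0.38×(128−245) = 245 − 44.46 = 200.54 → 201
  B: 216 + 0.38×(128−216) = 216 − 33.44 = 182.56 → 183
rgb(95, 201, 183) = #5fc9b7.

#5fc9b7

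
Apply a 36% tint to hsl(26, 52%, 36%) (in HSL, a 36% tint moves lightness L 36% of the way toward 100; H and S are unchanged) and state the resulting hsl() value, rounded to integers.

L moves 36% from 36 toward 100: 36 + 23.04 = 59.04 → 59.
H and S are unchanged.

hsl(26, 52%, 59%)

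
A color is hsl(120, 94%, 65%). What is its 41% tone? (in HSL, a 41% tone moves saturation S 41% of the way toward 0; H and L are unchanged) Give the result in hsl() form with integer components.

hsl(120, 55%, 65%)

S moves 41% from 94 toward 0: 94 − 38.54 = 55.46 → 55.
H and L are unchanged.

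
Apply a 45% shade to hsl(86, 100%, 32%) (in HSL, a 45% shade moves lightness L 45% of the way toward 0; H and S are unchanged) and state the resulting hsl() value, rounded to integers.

hsl(86, 100%, 18%)

L moves 45% from 32 toward 0: 32 − 14.4 = 17.6 → 18.
H and S are unchanged.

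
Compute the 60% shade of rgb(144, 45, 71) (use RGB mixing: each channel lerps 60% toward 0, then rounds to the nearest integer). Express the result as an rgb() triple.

rgb(58, 18, 28)

Lerp each channel 60% toward 0:
  R: 144 − 86.4 = 57.6 → 58
  G: 45 + 0.6×(0−45) = 45 − 27 = 18 → 18
  B: 71 + 0.6×(0−71) = 71 − 42.6 = 28.4 → 28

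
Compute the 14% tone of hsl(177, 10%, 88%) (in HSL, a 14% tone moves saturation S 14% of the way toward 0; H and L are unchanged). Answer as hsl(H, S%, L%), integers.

S moves 14% from 10 toward 0: 10 − 1.4 = 8.6 → 9.
H and L are unchanged.

hsl(177, 9%, 88%)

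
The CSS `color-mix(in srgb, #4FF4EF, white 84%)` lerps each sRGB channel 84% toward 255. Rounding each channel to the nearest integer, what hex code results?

#E3FDFC

#4FF4EF is rgb(79, 244, 239).
Per channel, c → c + 0.84(255 − c):
  R: 79 + 0.84×(255−79) = 79 + 147.84 = 226.84 → 227
  G: 244 + 0.84×(255−244) = 244 + 9.24 = 253.24 → 253
  B: 239 + 0.84×(255−239) = 239 + 13.44 = 252.44 → 252
rgb(227, 253, 252) = #E3FDFC.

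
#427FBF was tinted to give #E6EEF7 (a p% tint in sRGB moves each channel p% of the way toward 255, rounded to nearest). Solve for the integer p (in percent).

#427FBF is rgb(66, 127, 191); #E6EEF7 is rgb(230, 238, 247).
On the R channel (widest range): 230 ≈ 66 + (p/100)(255 − 66), so p ≈ 100×(230 − 66)/(255 − 66) = 16400/189 = 86.77.
p = 87 reproduces all three channels after rounding.

87%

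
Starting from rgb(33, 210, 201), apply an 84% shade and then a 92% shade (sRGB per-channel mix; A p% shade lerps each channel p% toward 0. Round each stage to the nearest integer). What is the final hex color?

#000303

Lerp each channel 84% toward 0:
  R: 33 − 27.72 = 5.28 → 5
  G: 210 − 176.4 = 33.6 → 34
  B: 201 + 0.84×(0−201) = 201 − 168.84 = 32.16 → 32
After the shade: rgb(5, 34, 32) = #052220.
A 92% shade moves each channel 92% toward 0:
  R: 5 − 4.6 = 0.4 → 0
  G: 34 + 0.92×(0−34) = 34 − 31.28 = 2.72 → 3
  B: 32 + 0.92×(0−32) = 32 − 29.44 = 2.56 → 3
rgb(0, 3, 3) = #000303.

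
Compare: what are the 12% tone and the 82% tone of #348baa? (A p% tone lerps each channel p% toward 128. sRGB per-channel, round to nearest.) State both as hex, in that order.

#348baa is rgb(52, 139, 170).
12% tone:
  R: 52 + 0.12×(128−52) = 52 + 9.12 = 61.12 → 61
  G: 139 + 0.12×(128−139) = 139 − 1.32 = 137.68 → 138
  B: 170 + 0.12×(128−170) = 170 − 5.04 = 164.96 → 165
  → #3d8aa5
82% tone:
  R: 52 + 0.82×(128−52) = 52 + 62.32 = 114.32 → 114
  G: 139 − 9.02 = 129.98 → 130
  B: 170 + 0.82×(128−170) = 170 − 34.44 = 135.56 → 136
  → #728288

#3d8aa5, #728288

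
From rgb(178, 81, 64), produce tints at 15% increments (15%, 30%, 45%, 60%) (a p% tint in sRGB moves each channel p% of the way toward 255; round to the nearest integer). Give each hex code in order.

15%: (178 + 11.55 = 189.55→190, 81 + 26.1 = 107.1→107, 64 + 28.65 = 92.65→93) → #BE6B5D
30%: (178 + 23.1 = 201.1→201, 81 + 52.2 = 133.2→133, 64 + 57.3 = 121.3→121) → #C98579
45%: (178 + 34.65 = 212.65→213, 81 + 78.3 = 159.3→159, 64 + 85.95 = 149.95→150) → #D59F96
60%: (178 + 46.2 = 224.2→224, 81 + 104.4 = 185.4→185, 64 + 114.6 = 178.6→179) → #E0B9B3

#BE6B5D, #C98579, #D59F96, #E0B9B3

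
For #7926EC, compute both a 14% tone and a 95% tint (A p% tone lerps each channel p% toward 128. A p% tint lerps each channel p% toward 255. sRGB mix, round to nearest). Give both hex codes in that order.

#7926EC is rgb(121, 38, 236).
14% tone:
  R: 121 + 0.14×(128−121) = 121 + 0.98 = 121.98 → 122
  G: 38 + 12.6 = 50.6 → 51
  B: 236 + 0.14×(128−236) = 236 − 15.12 = 220.88 → 221
  → #7A33DD
95% tint:
  R: 121 + 127.3 = 248.3 → 248
  G: 38 + 0.95×(255−38) = 38 + 206.15 = 244.15 → 244
  B: 236 + 18.05 = 254.05 → 254
  → #F8F4FE

#7A33DD, #F8F4FE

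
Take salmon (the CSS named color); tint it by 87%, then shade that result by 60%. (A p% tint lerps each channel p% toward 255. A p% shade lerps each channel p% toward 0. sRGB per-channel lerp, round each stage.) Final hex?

#665f5f

CSS salmon is rgb(250, 128, 114).
An 87% tint moves each channel 87% toward 255:
  R: 250 + 0.87×(255−250) = 250 + 4.35 = 254.35 → 254
  G: 128 + 110.49 = 238.49 → 238
  B: 114 + 0.87×(255−114) = 114 + 122.67 = 236.67 → 237
After the tint: rgb(254, 238, 237) = #feeeed.
Lerp each channel 60% toward 0:
  R: 254 − 152.4 = 101.6 → 102
  G: 238 + 0.6×(0−238) = 238 − 142.8 = 95.2 → 95
  B: 237 − 142.2 = 94.8 → 95
rgb(102, 95, 95) = #665f5f.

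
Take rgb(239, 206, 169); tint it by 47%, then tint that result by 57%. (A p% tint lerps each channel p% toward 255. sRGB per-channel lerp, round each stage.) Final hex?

#FCF4EB

Lerp each channel 47% toward 255:
  R: 239 + 0.47×(255−239) = 239 + 7.52 = 246.52 → 247
  G: 206 + 0.47×(255−206) = 206 + 23.03 = 229.03 → 229
  B: 169 + 0.47×(255−169) = 169 + 40.42 = 209.42 → 209
After the tint: rgb(247, 229, 209) = #F7E5D1.
Per channel, c → c + 0.57(255 − c):
  R: 247 + 4.56 = 251.56 → 252
  G: 229 + 0.57×(255−229) = 229 + 14.82 = 243.82 → 244
  B: 209 + 0.57×(255−209) = 209 + 26.22 = 235.22 → 235
rgb(252, 244, 235) = #FCF4EB.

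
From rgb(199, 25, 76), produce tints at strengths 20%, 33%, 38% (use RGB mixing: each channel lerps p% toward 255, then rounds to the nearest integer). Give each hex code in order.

20%: (199 + 11.2 = 210.2→210, 25 + 46 = 71→71, 76 + 35.8 = 111.8→112) → #d24770
33%: (199 + 18.48 = 217.48→217, 25 + 75.9 = 100.9→101, 76 + 59.07 = 135.07→135) → #d96587
38%: (199 + 21.28 = 220.28→220, 25 + 87.4 = 112.4→112, 76 + 68.02 = 144.02→144) → #dc7090

#d24770, #d96587, #dc7090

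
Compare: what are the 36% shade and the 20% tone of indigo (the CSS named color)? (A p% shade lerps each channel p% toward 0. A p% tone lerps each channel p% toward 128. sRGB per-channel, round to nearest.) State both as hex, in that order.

#300053, #561A82

CSS indigo is rgb(75, 0, 130).
36% shade:
  R: 75 + 0.36×(0−75) = 75 − 27 = 48 → 48
  G: 0 + 0.36×(0−0) = 0 + 0 = 0 → 0
  B: 130 − 46.8 = 83.2 → 83
  → #300053
20% tone:
  R: 75 + 0.2×(128−75) = 75 + 10.6 = 85.6 → 86
  G: 0 + 0.2×(128−0) = 0 + 25.6 = 25.6 → 26
  B: 130 + 0.2×(128−130) = 130 − 0.4 = 129.6 → 130
  → #561A82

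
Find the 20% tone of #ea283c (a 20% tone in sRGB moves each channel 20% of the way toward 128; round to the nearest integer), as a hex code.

#ea283c is rgb(234, 40, 60).
Lerp each channel 20% toward 128:
  R: 234 − 21.2 = 212.8 → 213
  G: 40 + 17.6 = 57.6 → 58
  B: 60 + 0.2×(128−60) = 60 + 13.6 = 73.6 → 74
rgb(213, 58, 74) = #d53a4a.

#d53a4a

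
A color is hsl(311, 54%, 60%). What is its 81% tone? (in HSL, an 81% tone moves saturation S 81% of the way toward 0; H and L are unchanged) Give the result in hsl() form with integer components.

hsl(311, 10%, 60%)

S moves 81% from 54 toward 0: 54 − 43.74 = 10.26 → 10.
H and L are unchanged.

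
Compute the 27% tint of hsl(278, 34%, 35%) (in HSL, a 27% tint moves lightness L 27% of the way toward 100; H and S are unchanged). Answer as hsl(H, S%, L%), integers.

hsl(278, 34%, 53%)

L moves 27% from 35 toward 100: 35 + 17.55 = 52.55 → 53.
H and S are unchanged.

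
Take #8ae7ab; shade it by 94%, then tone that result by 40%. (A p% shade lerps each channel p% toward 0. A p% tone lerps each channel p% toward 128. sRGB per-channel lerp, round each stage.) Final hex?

#8ae7ab is rgb(138, 231, 171).
Lerp each channel 94% toward 0:
  R: 138 − 129.72 = 8.28 → 8
  G: 231 − 217.14 = 13.86 → 14
  B: 171 + 0.94×(0−171) = 171 − 160.74 = 10.26 → 10
After the shade: rgb(8, 14, 10) = #080e0a.
Lerp each channel 40% toward 128:
  R: 8 + 0.4×(128−8) = 8 + 48 = 56 → 56
  G: 14 + 45.6 = 59.6 → 60
  B: 10 + 0.4×(128−10) = 10 + 47.2 = 57.2 → 57
rgb(56, 60, 57) = #383c39.

#383c39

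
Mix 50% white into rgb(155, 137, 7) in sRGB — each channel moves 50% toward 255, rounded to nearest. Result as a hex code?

Per channel, c → c + 0.5(255 − c):
  R: 155 + 0.5×(255−155) = 155 + 50 = 205 → 205
  G: 137 + 0.5×(255−137) = 137 + 59 = 196 → 196
  B: 7 + 0.5×(255−7) = 7 + 124 = 131 → 131
rgb(205, 196, 131) = #CDC483.

#CDC483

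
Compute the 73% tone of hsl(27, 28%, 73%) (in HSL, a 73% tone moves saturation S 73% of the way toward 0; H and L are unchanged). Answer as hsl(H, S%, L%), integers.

S moves 73% from 28 toward 0: 28 − 20.44 = 7.56 → 8.
H and L are unchanged.

hsl(27, 8%, 73%)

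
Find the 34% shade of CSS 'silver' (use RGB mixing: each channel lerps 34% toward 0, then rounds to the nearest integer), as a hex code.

#7F7F7F

CSS silver is rgb(192, 192, 192).
Lerp each channel 34% toward 0:
  R: 192 + 0.34×(0−192) = 192 − 65.28 = 126.72 → 127
  G: 192 − 65.28 = 126.72 → 127
  B: 192 + 0.34×(0−192) = 192 − 65.28 = 126.72 → 127
rgb(127, 127, 127) = #7F7F7F.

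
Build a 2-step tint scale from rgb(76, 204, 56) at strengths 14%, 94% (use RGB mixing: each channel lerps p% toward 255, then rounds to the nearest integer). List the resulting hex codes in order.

#65d354, #f4fcf3

14%: (76 + 25.06 = 101.06→101, 204 + 7.14 = 211.14→211, 56 + 27.86 = 83.86→84) → #65d354
94%: (76 + 168.26 = 244.26→244, 204 + 47.94 = 251.94→252, 56 + 187.06 = 243.06→243) → #f4fcf3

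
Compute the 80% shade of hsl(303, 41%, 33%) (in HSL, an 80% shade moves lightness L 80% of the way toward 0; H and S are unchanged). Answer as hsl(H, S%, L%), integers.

hsl(303, 41%, 7%)

L moves 80% from 33 toward 0: 33 − 26.4 = 6.6 → 7.
H and S are unchanged.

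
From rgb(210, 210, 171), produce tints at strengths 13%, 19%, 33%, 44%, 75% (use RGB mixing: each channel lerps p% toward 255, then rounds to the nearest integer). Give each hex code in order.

#d8d8b6, #dbdbbb, #e1e1c7, #e6e6d0, #f4f4ea

13%: (210 + 5.85 = 215.85→216, 210 + 5.85 = 215.85→216, 171 + 10.92 = 181.92→182) → #d8d8b6
19%: (210 + 8.55 = 218.55→219, 210 + 8.55 = 218.55→219, 171 + 15.96 = 186.96→187) → #dbdbbb
33%: (210 + 14.85 = 224.85→225, 210 + 14.85 = 224.85→225, 171 + 27.72 = 198.72→199) → #e1e1c7
44%: (210 + 19.8 = 229.8→230, 210 + 19.8 = 229.8→230, 171 + 36.96 = 207.96→208) → #e6e6d0
75%: (210 + 33.75 = 243.75→244, 210 + 33.75 = 243.75→244, 171 + 63 = 234→234) → #f4f4ea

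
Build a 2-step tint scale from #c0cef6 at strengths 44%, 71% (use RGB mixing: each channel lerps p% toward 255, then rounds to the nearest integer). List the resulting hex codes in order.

#c0cef6 is rgb(192, 206, 246).
44%: (192 + 27.72 = 219.72→220, 206 + 21.56 = 227.56→228, 246 + 3.96 = 249.96→250) → #dce4fa
71%: (192 + 44.73 = 236.73→237, 206 + 34.79 = 240.79→241, 246 + 6.39 = 252.39→252) → #edf1fc

#dce4fa, #edf1fc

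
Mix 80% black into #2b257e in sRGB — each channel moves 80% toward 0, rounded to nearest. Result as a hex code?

#090719

#2b257e is rgb(43, 37, 126).
An 80% shade moves each channel 80% toward 0:
  R: 43 + 0.8×(0−43) = 43 − 34.4 = 8.6 → 9
  G: 37 − 29.6 = 7.4 → 7
  B: 126 + 0.8×(0−126) = 126 − 100.8 = 25.2 → 25
rgb(9, 7, 25) = #090719.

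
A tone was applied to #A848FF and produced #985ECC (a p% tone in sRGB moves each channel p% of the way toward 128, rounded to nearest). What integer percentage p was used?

#A848FF is rgb(168, 72, 255); #985ECC is rgb(152, 94, 204).
On the B channel (widest range): 204 ≈ 255 + (p/100)(128 − 255), so p ≈ 100×(204 − 255)/(128 − 255) = -5100/-127 = 40.16.
p = 40 reproduces all three channels after rounding.

40%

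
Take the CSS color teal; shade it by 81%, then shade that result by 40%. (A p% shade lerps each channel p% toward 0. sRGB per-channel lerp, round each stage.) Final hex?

CSS teal is rgb(0, 128, 128).
An 81% shade moves each channel 81% toward 0:
  R: 0 + 0 = 0 → 0
  G: 128 + 0.81×(0−128) = 128 − 103.68 = 24.32 → 24
  B: 128 + 0.81×(0−128) = 128 − 103.68 = 24.32 → 24
After the shade: rgb(0, 24, 24) = #001818.
Lerp each channel 40% toward 0:
  R: 0 + 0 = 0 → 0
  G: 24 + 0.4×(0−24) = 24 − 9.6 = 14.4 → 14
  B: 24 − 9.6 = 14.4 → 14
rgb(0, 14, 14) = #000E0E.

#000E0E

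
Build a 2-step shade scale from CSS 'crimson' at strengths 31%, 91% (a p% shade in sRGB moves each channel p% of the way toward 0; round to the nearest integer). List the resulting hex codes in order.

CSS crimson is rgb(220, 20, 60).
31%: (220 − 68.2 = 151.8→152, 20 − 6.2 = 13.8→14, 60 − 18.6 = 41.4→41) → #980E29
91%: (220 − 200.2 = 19.8→20, 20 − 18.2 = 1.8→2, 60 − 54.6 = 5.4→5) → #140205

#980E29, #140205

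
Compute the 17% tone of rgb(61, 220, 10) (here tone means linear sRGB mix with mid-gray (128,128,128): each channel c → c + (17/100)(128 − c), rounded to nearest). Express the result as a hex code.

Per channel, c → c + 0.17(128 − c):
  R: 61 + 0.17×(128−61) = 61 + 11.39 = 72.39 → 72
  G: 220 − 15.64 = 204.36 → 204
  B: 10 + 20.06 = 30.06 → 30
rgb(72, 204, 30) = #48CC1E.

#48CC1E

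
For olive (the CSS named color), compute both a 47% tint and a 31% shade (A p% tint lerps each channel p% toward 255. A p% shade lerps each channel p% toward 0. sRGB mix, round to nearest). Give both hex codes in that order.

#bcbc78, #585800

CSS olive is rgb(128, 128, 0).
47% tint:
  R: 128 + 0.47×(255−128) = 128 + 59.69 = 187.69 → 188
  G: 128 + 0.47×(255−128) = 128 + 59.69 = 187.69 → 188
  B: 0 + 0.47×(255−0) = 0 + 119.85 = 119.85 → 120
  → #bcbc78
31% shade:
  R: 128 + 0.31×(0−128) = 128 − 39.68 = 88.32 → 88
  G: 128 − 39.68 = 88.32 → 88
  B: 0 + 0 = 0 → 0
  → #585800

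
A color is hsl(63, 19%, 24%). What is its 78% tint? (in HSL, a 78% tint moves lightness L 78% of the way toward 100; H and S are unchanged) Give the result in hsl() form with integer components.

L moves 78% from 24 toward 100: 24 + 59.28 = 83.28 → 83.
H and S are unchanged.

hsl(63, 19%, 83%)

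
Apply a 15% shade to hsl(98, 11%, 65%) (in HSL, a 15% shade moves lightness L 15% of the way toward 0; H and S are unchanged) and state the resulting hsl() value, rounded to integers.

L moves 15% from 65 toward 0: 65 − 9.75 = 55.25 → 55.
H and S are unchanged.

hsl(98, 11%, 55%)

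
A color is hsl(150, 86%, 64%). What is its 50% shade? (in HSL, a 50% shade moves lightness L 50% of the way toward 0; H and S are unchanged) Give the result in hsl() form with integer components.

L moves 50% from 64 toward 0: 64 − 32 = 32 → 32.
H and S are unchanged.

hsl(150, 86%, 32%)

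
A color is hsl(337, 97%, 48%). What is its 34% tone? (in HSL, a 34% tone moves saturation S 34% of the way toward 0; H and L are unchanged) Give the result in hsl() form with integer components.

hsl(337, 64%, 48%)

S moves 34% from 97 toward 0: 97 − 32.98 = 64.02 → 64.
H and L are unchanged.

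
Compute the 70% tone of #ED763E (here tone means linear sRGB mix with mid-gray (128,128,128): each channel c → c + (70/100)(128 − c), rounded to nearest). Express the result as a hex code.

#ED763E is rgb(237, 118, 62).
Per channel, c → c + 0.7(128 − c):
  R: 237 − 76.3 = 160.7 → 161
  G: 118 + 0.7×(128−118) = 118 + 7 = 125 → 125
  B: 62 + 46.2 = 108.2 → 108
rgb(161, 125, 108) = #A17D6C.

#A17D6C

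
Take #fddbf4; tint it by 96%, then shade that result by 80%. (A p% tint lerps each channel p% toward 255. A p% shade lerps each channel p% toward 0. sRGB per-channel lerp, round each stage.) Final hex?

#fddbf4 is rgb(253, 219, 244).
Lerp each channel 96% toward 255:
  R: 253 + 0.96×(255−253) = 253 + 1.92 = 254.92 → 255
  G: 219 + 34.56 = 253.56 → 254
  B: 244 + 10.56 = 254.56 → 255
After the tint: rgb(255, 254, 255) = #fffeff.
An 80% shade moves each channel 80% toward 0:
  R: 255 − 204 = 51 → 51
  G: 254 + 0.8×(0−254) = 254 − 203.2 = 50.8 → 51
  B: 255 − 204 = 51 → 51
rgb(51, 51, 51) = #333333.

#333333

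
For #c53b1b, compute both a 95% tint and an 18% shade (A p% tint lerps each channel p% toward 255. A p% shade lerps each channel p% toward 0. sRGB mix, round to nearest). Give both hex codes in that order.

#fcf5f4, #a23016

#c53b1b is rgb(197, 59, 27).
95% tint:
  R: 197 + 0.95×(255−197) = 197 + 55.1 = 252.1 → 252
  G: 59 + 0.95×(255−59) = 59 + 186.2 = 245.2 → 245
  B: 27 + 216.6 = 243.6 → 244
  → #fcf5f4
18% shade:
  R: 197 + 0.18×(0−197) = 197 − 35.46 = 161.54 → 162
  G: 59 + 0.18×(0−59) = 59 − 10.62 = 48.38 → 48
  B: 27 − 4.86 = 22.14 → 22
  → #a23016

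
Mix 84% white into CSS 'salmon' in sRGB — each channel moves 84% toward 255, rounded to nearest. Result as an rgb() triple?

CSS salmon is rgb(250, 128, 114).
Lerp each channel 84% toward 255:
  R: 250 + 4.2 = 254.2 → 254
  G: 128 + 106.68 = 234.68 → 235
  B: 114 + 0.84×(255−114) = 114 + 118.44 = 232.44 → 232

rgb(254, 235, 232)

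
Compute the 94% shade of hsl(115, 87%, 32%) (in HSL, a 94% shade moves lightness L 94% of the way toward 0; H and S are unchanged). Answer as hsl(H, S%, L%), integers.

hsl(115, 87%, 2%)

L moves 94% from 32 toward 0: 32 − 30.08 = 1.92 → 2.
H and S are unchanged.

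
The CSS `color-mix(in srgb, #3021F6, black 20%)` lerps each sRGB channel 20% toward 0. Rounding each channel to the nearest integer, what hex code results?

#3021F6 is rgb(48, 33, 246).
Lerp each channel 20% toward 0:
  R: 48 + 0.2×(0−48) = 48 − 9.6 = 38.4 → 38
  G: 33 + 0.2×(0−33) = 33 − 6.6 = 26.4 → 26
  B: 246 + 0.2×(0−246) = 246 − 49.2 = 196.8 → 197
rgb(38, 26, 197) = #261AC5.

#261AC5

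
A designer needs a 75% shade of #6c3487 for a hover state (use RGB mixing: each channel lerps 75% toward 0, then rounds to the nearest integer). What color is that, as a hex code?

#6c3487 is rgb(108, 52, 135).
Per channel, c → c + 0.75(0 − c):
  R: 108 − 81 = 27 → 27
  G: 52 + 0.75×(0−52) = 52 − 39 = 13 → 13
  B: 135 + 0.75×(0−135) = 135 − 101.25 = 33.75 → 34
rgb(27, 13, 34) = #1b0d22.

#1b0d22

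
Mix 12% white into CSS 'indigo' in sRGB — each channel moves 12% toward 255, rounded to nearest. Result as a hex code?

#611f91

CSS indigo is rgb(75, 0, 130).
A 12% tint moves each channel 12% toward 255:
  R: 75 + 0.12×(255−75) = 75 + 21.6 = 96.6 → 97
  G: 0 + 0.12×(255−0) = 0 + 30.6 = 30.6 → 31
  B: 130 + 15 = 145 → 145
rgb(97, 31, 145) = #611f91.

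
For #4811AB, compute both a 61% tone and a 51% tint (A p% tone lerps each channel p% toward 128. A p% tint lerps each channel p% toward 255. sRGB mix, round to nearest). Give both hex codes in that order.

#4811AB is rgb(72, 17, 171).
61% tone:
  R: 72 + 0.61×(128−72) = 72 + 34.16 = 106.16 → 106
  G: 17 + 67.71 = 84.71 → 85
  B: 171 + 0.61×(128−171) = 171 − 26.23 = 144.77 → 145
  → #6A5591
51% tint:
  R: 72 + 0.51×(255−72) = 72 + 93.33 = 165.33 → 165
  G: 17 + 121.38 = 138.38 → 138
  B: 171 + 0.51×(255−171) = 171 + 42.84 = 213.84 → 214
  → #A58AD6

#6A5591, #A58AD6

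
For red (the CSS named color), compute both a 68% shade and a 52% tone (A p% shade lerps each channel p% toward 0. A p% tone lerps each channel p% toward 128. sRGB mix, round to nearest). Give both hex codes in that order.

#520000, #BD4343

CSS red is rgb(255, 0, 0).
68% shade:
  R: 255 − 173.4 = 81.6 → 82
  G: 0 + 0 = 0 → 0
  B: 0 + 0.68×(0−0) = 0 + 0 = 0 → 0
  → #520000
52% tone:
  R: 255 + 0.52×(128−255) = 255 − 66.04 = 188.96 → 189
  G: 0 + 0.52×(128−0) = 0 + 66.56 = 66.56 → 67
  B: 0 + 66.56 = 66.56 → 67
  → #BD4343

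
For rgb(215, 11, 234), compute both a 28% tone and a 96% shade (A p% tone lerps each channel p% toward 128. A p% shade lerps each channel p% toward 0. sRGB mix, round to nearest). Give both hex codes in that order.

#BF2CCC, #090009

28% tone:
  R: 215 + 0.28×(128−215) = 215 − 24.36 = 190.64 → 191
  G: 11 + 32.76 = 43.76 → 44
  B: 234 + 0.28×(128−234) = 234 − 29.68 = 204.32 → 204
  → #BF2CCC
96% shade:
  R: 215 + 0.96×(0−215) = 215 − 206.4 = 8.6 → 9
  G: 11 − 10.56 = 0.44 → 0
  B: 234 + 0.96×(0−234) = 234 − 224.64 = 9.36 → 9
  → #090009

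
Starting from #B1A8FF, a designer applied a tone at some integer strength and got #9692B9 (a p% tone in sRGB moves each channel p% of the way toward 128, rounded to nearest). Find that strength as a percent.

55%

#B1A8FF is rgb(177, 168, 255); #9692B9 is rgb(150, 146, 185).
On the B channel (widest range): 185 ≈ 255 + (p/100)(128 − 255), so p ≈ 100×(185 − 255)/(128 − 255) = -7000/-127 = 55.12.
p = 55 reproduces all three channels after rounding.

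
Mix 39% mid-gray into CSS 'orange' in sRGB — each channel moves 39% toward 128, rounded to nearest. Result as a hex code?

#CD9732

CSS orange is rgb(255, 165, 0).
Lerp each channel 39% toward 128:
  R: 255 + 0.39×(128−255) = 255 − 49.53 = 205.47 → 205
  G: 165 − 14.43 = 150.57 → 151
  B: 0 + 49.92 = 49.92 → 50
rgb(205, 151, 50) = #CD9732.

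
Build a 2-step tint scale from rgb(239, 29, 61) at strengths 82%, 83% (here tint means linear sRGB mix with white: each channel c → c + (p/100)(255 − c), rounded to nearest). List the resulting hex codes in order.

#FCD6DC, #FCD9DE

82%: (239 + 13.12 = 252.12→252, 29 + 185.32 = 214.32→214, 61 + 159.08 = 220.08→220) → #FCD6DC
83%: (239 + 13.28 = 252.28→252, 29 + 187.58 = 216.58→217, 61 + 161.02 = 222.02→222) → #FCD9DE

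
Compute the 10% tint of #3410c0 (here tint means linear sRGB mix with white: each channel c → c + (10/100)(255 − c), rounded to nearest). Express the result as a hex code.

#4828c6

#3410c0 is rgb(52, 16, 192).
Per channel, c → c + 0.1(255 − c):
  R: 52 + 20.3 = 72.3 → 72
  G: 16 + 0.1×(255−16) = 16 + 23.9 = 39.9 → 40
  B: 192 + 0.1×(255−192) = 192 + 6.3 = 198.3 → 198
rgb(72, 40, 198) = #4828c6.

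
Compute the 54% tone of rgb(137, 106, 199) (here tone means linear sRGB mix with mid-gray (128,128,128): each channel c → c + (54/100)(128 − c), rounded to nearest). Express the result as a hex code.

Lerp each channel 54% toward 128:
  R: 137 + 0.54×(128−137) = 137 − 4.86 = 132.14 → 132
  G: 106 + 11.88 = 117.88 → 118
  B: 199 + 0.54×(128−199) = 199 − 38.34 = 160.66 → 161
rgb(132, 118, 161) = #8476A1.

#8476A1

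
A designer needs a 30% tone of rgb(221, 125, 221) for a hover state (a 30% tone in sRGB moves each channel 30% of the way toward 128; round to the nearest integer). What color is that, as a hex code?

Per channel, c → c + 0.3(128 − c):
  R: 221 − 27.9 = 193.1 → 193
  G: 125 + 0.3×(128−125) = 125 + 0.9 = 125.9 → 126
  B: 221 + 0.3×(128−221) = 221 − 27.9 = 193.1 → 193
rgb(193, 126, 193) = #C17EC1.

#C17EC1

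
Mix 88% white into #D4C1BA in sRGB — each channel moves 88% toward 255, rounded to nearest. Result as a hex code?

#D4C1BA is rgb(212, 193, 186).
An 88% tint moves each channel 88% toward 255:
  R: 212 + 0.88×(255−212) = 212 + 37.84 = 249.84 → 250
  G: 193 + 0.88×(255−193) = 193 + 54.56 = 247.56 → 248
  B: 186 + 60.72 = 246.72 → 247
rgb(250, 248, 247) = #FAF8F7.

#FAF8F7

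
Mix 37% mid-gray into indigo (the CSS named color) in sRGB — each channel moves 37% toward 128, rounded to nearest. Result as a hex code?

#5F2F81

CSS indigo is rgb(75, 0, 130).
Per channel, c → c + 0.37(128 − c):
  R: 75 + 0.37×(128−75) = 75 + 19.61 = 94.61 → 95
  G: 0 + 0.37×(128−0) = 0 + 47.36 = 47.36 → 47
  B: 130 + 0.37×(128−130) = 130 − 0.74 = 129.26 → 129
rgb(95, 47, 129) = #5F2F81.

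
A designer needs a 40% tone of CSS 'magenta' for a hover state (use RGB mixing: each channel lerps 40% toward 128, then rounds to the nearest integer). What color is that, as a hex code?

#cc33cc

CSS magenta is rgb(255, 0, 255).
A 40% tone moves each channel 40% toward 128:
  R: 255 + 0.4×(128−255) = 255 − 50.8 = 204.2 → 204
  G: 0 + 0.4×(128−0) = 0 + 51.2 = 51.2 → 51
  B: 255 + 0.4×(128−255) = 255 − 50.8 = 204.2 → 204
rgb(204, 51, 204) = #cc33cc.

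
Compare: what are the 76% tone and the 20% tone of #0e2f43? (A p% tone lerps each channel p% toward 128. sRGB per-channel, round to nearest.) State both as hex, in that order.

#656d71, #253f4f

#0e2f43 is rgb(14, 47, 67).
76% tone:
  R: 14 + 0.76×(128−14) = 14 + 86.64 = 100.64 → 101
  G: 47 + 0.76×(128−47) = 47 + 61.56 = 108.56 → 109
  B: 67 + 46.36 = 113.36 → 113
  → #656d71
20% tone:
  R: 14 + 0.2×(128−14) = 14 + 22.8 = 36.8 → 37
  G: 47 + 16.2 = 63.2 → 63
  B: 67 + 12.2 = 79.2 → 79
  → #253f4f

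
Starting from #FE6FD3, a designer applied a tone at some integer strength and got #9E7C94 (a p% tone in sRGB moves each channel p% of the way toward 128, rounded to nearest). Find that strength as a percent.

#FE6FD3 is rgb(254, 111, 211); #9E7C94 is rgb(158, 124, 148).
On the R channel (widest range): 158 ≈ 254 + (p/100)(128 − 254), so p ≈ 100×(158 − 254)/(128 − 254) = -9600/-126 = 76.19.
p = 76 reproduces all three channels after rounding.

76%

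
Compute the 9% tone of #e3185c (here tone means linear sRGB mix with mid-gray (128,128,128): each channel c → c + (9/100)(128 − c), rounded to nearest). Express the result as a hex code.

#da215f

#e3185c is rgb(227, 24, 92).
A 9% tone moves each channel 9% toward 128:
  R: 227 − 8.91 = 218.09 → 218
  G: 24 + 0.09×(128−24) = 24 + 9.36 = 33.36 → 33
  B: 92 + 3.24 = 95.24 → 95
rgb(218, 33, 95) = #da215f.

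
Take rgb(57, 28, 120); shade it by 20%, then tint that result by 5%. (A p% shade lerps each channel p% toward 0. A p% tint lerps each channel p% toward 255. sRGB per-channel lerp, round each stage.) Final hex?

#382268

Per channel, c → c + 0.2(0 − c):
  R: 57 − 11.4 = 45.6 → 46
  G: 28 − 5.6 = 22.4 → 22
  B: 120 − 24 = 96 → 96
After the shade: rgb(46, 22, 96) = #2e1660.
Lerp each channel 5% toward 255:
  R: 46 + 10.45 = 56.45 → 56
  G: 22 + 0.05×(255−22) = 22 + 11.65 = 33.65 → 34
  B: 96 + 0.05×(255−96) = 96 + 7.95 = 103.95 → 104
rgb(56, 34, 104) = #382268.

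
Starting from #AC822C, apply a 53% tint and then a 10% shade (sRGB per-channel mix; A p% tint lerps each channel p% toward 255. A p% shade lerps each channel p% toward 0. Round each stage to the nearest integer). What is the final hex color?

#AC822C is rgb(172, 130, 44).
A 53% tint moves each channel 53% toward 255:
  R: 172 + 0.53×(255−172) = 172 + 43.99 = 215.99 → 216
  G: 130 + 66.25 = 196.25 → 196
  B: 44 + 111.83 = 155.83 → 156
After the tint: rgb(216, 196, 156) = #D8C49C.
A 10% shade moves each channel 10% toward 0:
  R: 216 + 0.1×(0−216) = 216 − 21.6 = 194.4 → 194
  G: 196 + 0.1×(0−196) = 196 − 19.6 = 176.4 → 176
  B: 156 + 0.1×(0−156) = 156 − 15.6 = 140.4 → 140
rgb(194, 176, 140) = #C2B08C.

#C2B08C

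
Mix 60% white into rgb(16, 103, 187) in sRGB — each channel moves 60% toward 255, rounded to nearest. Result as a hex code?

A 60% tint moves each channel 60% toward 255:
  R: 16 + 0.6×(255−16) = 16 + 143.4 = 159.4 → 159
  G: 103 + 0.6×(255−103) = 103 + 91.2 = 194.2 → 194
  B: 187 + 0.6×(255−187) = 187 + 40.8 = 227.8 → 228
rgb(159, 194, 228) = #9FC2E4.

#9FC2E4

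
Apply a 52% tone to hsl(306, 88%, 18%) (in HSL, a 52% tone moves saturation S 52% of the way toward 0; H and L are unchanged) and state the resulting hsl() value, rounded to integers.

S moves 52% from 88 toward 0: 88 − 45.76 = 42.24 → 42.
H and L are unchanged.

hsl(306, 42%, 18%)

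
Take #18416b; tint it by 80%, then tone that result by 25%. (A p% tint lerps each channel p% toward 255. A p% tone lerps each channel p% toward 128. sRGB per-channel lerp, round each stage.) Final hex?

#18416b is rgb(24, 65, 107).
An 80% tint moves each channel 80% toward 255:
  R: 24 + 0.8×(255−24) = 24 + 184.8 = 208.8 → 209
  G: 65 + 152 = 217 → 217
  B: 107 + 0.8×(255−107) = 107 + 118.4 = 225.4 → 225
After the tint: rgb(209, 217, 225) = #d1d9e1.
Lerp each channel 25% toward 128:
  R: 209 − 20.25 = 188.75 → 189
  G: 217 + 0.25×(128−217) = 217 − 22.25 = 194.75 → 195
  B: 225 + 0.25×(128−225) = 225 − 24.25 = 200.75 → 201
rgb(189, 195, 201) = #bdc3c9.

#bdc3c9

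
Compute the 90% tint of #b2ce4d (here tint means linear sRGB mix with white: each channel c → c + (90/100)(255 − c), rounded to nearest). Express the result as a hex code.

#f7faed

#b2ce4d is rgb(178, 206, 77).
Per channel, c → c + 0.9(255 − c):
  R: 178 + 0.9×(255−178) = 178 + 69.3 = 247.3 → 247
  G: 206 + 0.9×(255−206) = 206 + 44.1 = 250.1 → 250
  B: 77 + 160.2 = 237.2 → 237
rgb(247, 250, 237) = #f7faed.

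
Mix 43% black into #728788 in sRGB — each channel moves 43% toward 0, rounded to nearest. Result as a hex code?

#414D4E

#728788 is rgb(114, 135, 136).
A 43% shade moves each channel 43% toward 0:
  R: 114 + 0.43×(0−114) = 114 − 49.02 = 64.98 → 65
  G: 135 + 0.43×(0−135) = 135 − 58.05 = 76.95 → 77
  B: 136 − 58.48 = 77.52 → 78
rgb(65, 77, 78) = #414D4E.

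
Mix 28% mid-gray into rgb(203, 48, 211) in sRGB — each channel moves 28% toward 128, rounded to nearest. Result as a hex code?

Lerp each channel 28% toward 128:
  R: 203 − 21 = 182 → 182
  G: 48 + 22.4 = 70.4 → 70
  B: 211 + 0.28×(128−211) = 211 − 23.24 = 187.76 → 188
rgb(182, 70, 188) = #B646BC.

#B646BC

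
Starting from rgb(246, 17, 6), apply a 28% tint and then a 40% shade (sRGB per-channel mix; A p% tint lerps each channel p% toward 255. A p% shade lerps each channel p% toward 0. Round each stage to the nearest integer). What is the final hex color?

#95322E

A 28% tint moves each channel 28% toward 255:
  R: 246 + 2.52 = 248.52 → 249
  G: 17 + 0.28×(255−17) = 17 + 66.64 = 83.64 → 84
  B: 6 + 0.28×(255−6) = 6 + 69.72 = 75.72 → 76
After the tint: rgb(249, 84, 76) = #F9544C.
Lerp each channel 40% toward 0:
  R: 249 − 99.6 = 149.4 → 149
  G: 84 − 33.6 = 50.4 → 50
  B: 76 + 0.4×(0−76) = 76 − 30.4 = 45.6 → 46
rgb(149, 50, 46) = #95322E.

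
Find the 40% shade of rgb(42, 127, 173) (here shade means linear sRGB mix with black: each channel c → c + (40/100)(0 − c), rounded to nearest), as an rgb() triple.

rgb(25, 76, 104)

Per channel, c → c + 0.4(0 − c):
  R: 42 + 0.4×(0−42) = 42 − 16.8 = 25.2 → 25
  G: 127 − 50.8 = 76.2 → 76
  B: 173 − 69.2 = 103.8 → 104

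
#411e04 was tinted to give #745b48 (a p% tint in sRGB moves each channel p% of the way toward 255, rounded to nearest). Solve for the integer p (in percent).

27%

#411e04 is rgb(65, 30, 4); #745b48 is rgb(116, 91, 72).
On the B channel (widest range): 72 ≈ 4 + (p/100)(255 − 4), so p ≈ 100×(72 − 4)/(255 − 4) = 6800/251 = 27.09.
p = 27 reproduces all three channels after rounding.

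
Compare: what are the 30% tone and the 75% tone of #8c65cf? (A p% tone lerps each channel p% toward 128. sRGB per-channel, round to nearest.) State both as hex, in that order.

#8c65cf is rgb(140, 101, 207).
30% tone:
  R: 140 + 0.3×(128−140) = 140 − 3.6 = 136.4 → 136
  G: 101 + 0.3×(128−101) = 101 + 8.1 = 109.1 → 109
  B: 207 − 23.7 = 183.3 → 183
  → #886db7
75% tone:
  R: 140 − 9 = 131 → 131
  G: 101 + 0.75×(128−101) = 101 + 20.25 = 121.25 → 121
  B: 207 + 0.75×(128−207) = 207 − 59.25 = 147.75 → 148
  → #837994

#886db7, #837994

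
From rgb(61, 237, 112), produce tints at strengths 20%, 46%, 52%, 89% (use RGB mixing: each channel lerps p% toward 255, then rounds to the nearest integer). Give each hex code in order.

20%: (61 + 38.8 = 99.8→100, 237 + 3.6 = 240.6→241, 112 + 28.6 = 140.6→141) → #64F18D
46%: (61 + 89.24 = 150.24→150, 237 + 8.28 = 245.28→245, 112 + 65.78 = 177.78→178) → #96F5B2
52%: (61 + 100.88 = 161.88→162, 237 + 9.36 = 246.36→246, 112 + 74.36 = 186.36→186) → #A2F6BA
89%: (61 + 172.66 = 233.66→234, 237 + 16.02 = 253.02→253, 112 + 127.27 = 239.27→239) → #EAFDEF

#64F18D, #96F5B2, #A2F6BA, #EAFDEF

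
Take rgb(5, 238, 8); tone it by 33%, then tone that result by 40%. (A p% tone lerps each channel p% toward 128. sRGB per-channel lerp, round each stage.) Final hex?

#4FAC50

A 33% tone moves each channel 33% toward 128:
  R: 5 + 0.33×(128−5) = 5 + 40.59 = 45.59 → 46
  G: 238 + 0.33×(128−238) = 238 − 36.3 = 201.7 → 202
  B: 8 + 39.6 = 47.6 → 48
After the tone: rgb(46, 202, 48) = #2ECA30.
Per channel, c → c + 0.4(128 − c):
  R: 46 + 32.8 = 78.8 → 79
  G: 202 + 0.4×(128−202) = 202 − 29.6 = 172.4 → 172
  B: 48 + 0.4×(128−48) = 48 + 32 = 80 → 80
rgb(79, 172, 80) = #4FAC50.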